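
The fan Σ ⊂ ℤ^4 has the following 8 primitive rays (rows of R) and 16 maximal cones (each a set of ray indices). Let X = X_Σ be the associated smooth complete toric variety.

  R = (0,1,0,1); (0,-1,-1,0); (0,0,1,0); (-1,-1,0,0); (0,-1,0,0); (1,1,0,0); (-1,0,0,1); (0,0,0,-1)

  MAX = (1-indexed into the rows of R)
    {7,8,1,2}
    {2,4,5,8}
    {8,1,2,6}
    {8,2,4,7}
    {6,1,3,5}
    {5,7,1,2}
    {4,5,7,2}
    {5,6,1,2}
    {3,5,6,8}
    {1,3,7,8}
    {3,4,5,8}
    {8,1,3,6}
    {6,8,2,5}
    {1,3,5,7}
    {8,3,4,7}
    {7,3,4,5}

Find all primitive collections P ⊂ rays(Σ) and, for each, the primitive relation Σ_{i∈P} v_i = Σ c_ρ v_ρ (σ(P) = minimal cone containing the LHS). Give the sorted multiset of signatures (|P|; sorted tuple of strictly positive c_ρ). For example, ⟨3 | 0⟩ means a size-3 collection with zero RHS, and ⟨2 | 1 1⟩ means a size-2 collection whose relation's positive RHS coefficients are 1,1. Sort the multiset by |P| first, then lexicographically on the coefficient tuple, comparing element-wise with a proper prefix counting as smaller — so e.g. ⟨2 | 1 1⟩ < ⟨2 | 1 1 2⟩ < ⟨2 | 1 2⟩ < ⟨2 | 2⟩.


6 collections generate NE(X_Σ); each relation:

  P={4,6}:  v_{4} + v_{6} = 0  ⟹  sig = ⟨2 | 0⟩
  P={1,4}:  v_{1} + v_{4} = v_{7}  ⟹  sig = ⟨2 | 1⟩
  P={2,3}:  v_{2} + v_{3} = v_{5}  ⟹  sig = ⟨2 | 1⟩
  P={6,7}:  v_{6} + v_{7} = v_{1}  ⟹  sig = ⟨2 | 1⟩
  P={1,5,8}:  v_{1} + v_{5} + v_{8} = 0  ⟹  sig = ⟨3 | 0⟩
  P={5,7,8}:  v_{5} + v_{7} + v_{8} = v_{4}  ⟹  sig = ⟨3 | 1⟩

Signatures (|P|; sorted positive RHS coefficients), sorted:
{ ⟨2 | 0⟩,  ⟨2 | 1⟩ ×3,  ⟨3 | 0⟩,  ⟨3 | 1⟩ }


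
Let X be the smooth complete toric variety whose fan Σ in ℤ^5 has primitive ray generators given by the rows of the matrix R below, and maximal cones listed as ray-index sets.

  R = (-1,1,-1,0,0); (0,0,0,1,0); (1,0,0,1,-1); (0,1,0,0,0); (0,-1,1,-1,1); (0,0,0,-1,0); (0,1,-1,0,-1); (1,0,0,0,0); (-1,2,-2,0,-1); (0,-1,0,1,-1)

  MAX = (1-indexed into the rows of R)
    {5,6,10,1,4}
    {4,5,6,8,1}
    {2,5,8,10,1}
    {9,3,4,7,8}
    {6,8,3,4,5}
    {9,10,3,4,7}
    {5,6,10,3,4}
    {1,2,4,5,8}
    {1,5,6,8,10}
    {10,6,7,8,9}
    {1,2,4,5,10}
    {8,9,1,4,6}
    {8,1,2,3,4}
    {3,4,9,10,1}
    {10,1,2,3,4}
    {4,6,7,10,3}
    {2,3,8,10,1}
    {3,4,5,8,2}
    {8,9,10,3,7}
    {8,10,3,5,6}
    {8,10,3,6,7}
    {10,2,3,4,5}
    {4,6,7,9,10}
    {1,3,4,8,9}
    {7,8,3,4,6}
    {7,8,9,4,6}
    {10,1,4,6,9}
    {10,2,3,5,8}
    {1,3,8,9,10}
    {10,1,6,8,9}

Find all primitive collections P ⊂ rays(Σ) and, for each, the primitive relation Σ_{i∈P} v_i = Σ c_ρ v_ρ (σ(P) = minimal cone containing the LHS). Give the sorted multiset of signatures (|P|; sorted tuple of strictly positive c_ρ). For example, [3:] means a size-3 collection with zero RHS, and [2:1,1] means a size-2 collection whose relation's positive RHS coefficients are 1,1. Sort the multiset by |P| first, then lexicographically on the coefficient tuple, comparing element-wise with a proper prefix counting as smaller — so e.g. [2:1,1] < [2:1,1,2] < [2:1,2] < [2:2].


10 collections generate NE(X_Σ); each relation:

  P={2,6}:  v_{2} + v_{6} = 0  ⟹  sig = [2:]
  P={1,7}:  v_{1} + v_{7} = v_{9}  ⟹  sig = [2:1]
  P={5,7}:  v_{5} + v_{7} = v_{6}  ⟹  sig = [2:1]
  P={2,7}:  v_{2} + v_{7} = v_{1} + v_{3}  ⟹  sig = [2:1,1]
  P={5,9}:  v_{5} + v_{9} = v_{1} + v_{6}  ⟹  sig = [2:1,1]
  P={2,9}:  v_{2} + v_{9} = 2·v_{1} + v_{3}  ⟹  sig = [2:1,2]
  P={1,3,5}:  v_{1} + v_{3} + v_{5} = 0  ⟹  sig = [3:]
  P={1,3,6}:  v_{1} + v_{3} + v_{6} = v_{7}  ⟹  sig = [3:1]
  P={4,8,10}:  v_{4} + v_{8} + v_{10} = v_{3}  ⟹  sig = [3:1]
  P={3,6,9}:  v_{3} + v_{6} + v_{9} = 2·v_{7}  ⟹  sig = [3:2]

Sorted signature multiset PRS(X):
    |P|=2: 6 collections, coeffs (), (1), (1), (1,1), (1,1), (1,2)
    |P|=3: 4 collections, coeffs (), (1), (1), (2)


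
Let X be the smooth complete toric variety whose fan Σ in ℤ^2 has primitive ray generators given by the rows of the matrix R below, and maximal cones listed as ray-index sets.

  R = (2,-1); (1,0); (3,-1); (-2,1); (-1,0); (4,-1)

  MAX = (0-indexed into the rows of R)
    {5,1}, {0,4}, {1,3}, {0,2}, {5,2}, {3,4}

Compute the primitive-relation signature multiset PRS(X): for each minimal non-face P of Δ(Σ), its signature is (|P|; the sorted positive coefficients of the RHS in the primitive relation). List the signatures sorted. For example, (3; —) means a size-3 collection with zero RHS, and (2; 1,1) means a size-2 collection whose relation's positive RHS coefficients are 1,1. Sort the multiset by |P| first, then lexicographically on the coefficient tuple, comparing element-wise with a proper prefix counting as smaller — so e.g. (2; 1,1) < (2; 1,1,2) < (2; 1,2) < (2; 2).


Σ has 9 primitive collections:

  P = {0,3}:  v_{0} + v_{3} = 0 — sig = (2; —)
  P = {1,4}:  v_{1} + v_{4} = 0 — sig = (2; —)
  P = {0,1}:  v_{0} + v_{1} = v_{2} — sig = (2; 1)
  P = {1,2}:  v_{1} + v_{2} = v_{5} — sig = (2; 1)
  P = {2,3}:  v_{2} + v_{3} = v_{1} — sig = (2; 1)
  P = {2,4}:  v_{2} + v_{4} = v_{0} — sig = (2; 1)
  P = {4,5}:  v_{4} + v_{5} = v_{2} — sig = (2; 1)
  P = {0,5}:  v_{0} + v_{5} = 2·v_{2} — sig = (2; 2)
  P = {3,5}:  v_{3} + v_{5} = 2·v_{1} — sig = (2; 2)

Signatures (|P|; sorted positive RHS coefficients), sorted:
{ (2; —) ×2,  (2; 1) ×5,  (2; 2) ×2 }


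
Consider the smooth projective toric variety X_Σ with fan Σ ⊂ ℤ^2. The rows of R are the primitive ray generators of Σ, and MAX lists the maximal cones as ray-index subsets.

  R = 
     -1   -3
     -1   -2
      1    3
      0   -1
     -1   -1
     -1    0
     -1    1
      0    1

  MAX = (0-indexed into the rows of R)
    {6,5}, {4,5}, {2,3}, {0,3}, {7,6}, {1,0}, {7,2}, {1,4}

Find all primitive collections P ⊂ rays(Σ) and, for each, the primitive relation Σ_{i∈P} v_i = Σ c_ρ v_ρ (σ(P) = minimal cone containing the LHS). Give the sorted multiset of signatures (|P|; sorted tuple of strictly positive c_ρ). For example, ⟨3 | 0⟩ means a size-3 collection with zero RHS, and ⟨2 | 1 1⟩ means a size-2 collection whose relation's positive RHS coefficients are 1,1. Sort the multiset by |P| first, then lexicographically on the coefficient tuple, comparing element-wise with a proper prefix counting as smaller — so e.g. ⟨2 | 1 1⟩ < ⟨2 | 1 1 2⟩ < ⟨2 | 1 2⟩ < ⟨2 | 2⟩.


The 20 primitive collections of Σ (r=8, n=2):

  {0,2}:  v_{0} + v_{2} = 0  →  sig = ⟨2 | 0⟩
  {3,7}:  v_{3} + v_{7} = 0  →  sig = ⟨2 | 0⟩
  {0,7}:  v_{0} + v_{7} = v_{1}  →  sig = ⟨2 | 1⟩
  {1,2}:  v_{1} + v_{2} = v_{7}  →  sig = ⟨2 | 1⟩
  {1,3}:  v_{1} + v_{3} = v_{0}  →  sig = ⟨2 | 1⟩
  {1,7}:  v_{1} + v_{7} = v_{4}  →  sig = ⟨2 | 1⟩
  {3,4}:  v_{3} + v_{4} = v_{1}  →  sig = ⟨2 | 1⟩
  {3,5}:  v_{3} + v_{5} = v_{4}  →  sig = ⟨2 | 1⟩
  {3,6}:  v_{3} + v_{6} = v_{5}  →  sig = ⟨2 | 1⟩
  {4,7}:  v_{4} + v_{7} = v_{5}  →  sig = ⟨2 | 1⟩
  {5,7}:  v_{5} + v_{7} = v_{6}  →  sig = ⟨2 | 1⟩
  {0,5}:  v_{0} + v_{5} = v_{1} + v_{4}  →  sig = ⟨2 | 1 1⟩
  {1,6}:  v_{1} + v_{6} = v_{4} + v_{5}  →  sig = ⟨2 | 1 1⟩
  {0,4}:  v_{0} + v_{4} = 2·v_{1}  →  sig = ⟨2 | 2⟩
  {0,6}:  v_{0} + v_{6} = 2·v_{4}  →  sig = ⟨2 | 2⟩
  {1,5}:  v_{1} + v_{5} = 2·v_{4}  →  sig = ⟨2 | 2⟩
  {2,4}:  v_{2} + v_{4} = 2·v_{7}  →  sig = ⟨2 | 2⟩
  {4,6}:  v_{4} + v_{6} = 2·v_{5}  →  sig = ⟨2 | 2⟩
  {2,5}:  v_{2} + v_{5} = 3·v_{7}  →  sig = ⟨2 | 3⟩
  {2,6}:  v_{2} + v_{6} = 4·v_{7}  →  sig = ⟨2 | 4⟩

Sorted signature multiset PRS(X):
[⟨2 | 0⟩, ⟨2 | 0⟩, ⟨2 | 1⟩, ⟨2 | 1⟩, ⟨2 | 1⟩, ⟨2 | 1⟩, ⟨2 | 1⟩, ⟨2 | 1⟩, ⟨2 | 1⟩, ⟨2 | 1⟩, ⟨2 | 1⟩, ⟨2 | 1 1⟩, ⟨2 | 1 1⟩, ⟨2 | 2⟩, ⟨2 | 2⟩, ⟨2 | 2⟩, ⟨2 | 2⟩, ⟨2 | 2⟩, ⟨2 | 3⟩, ⟨2 | 4⟩]


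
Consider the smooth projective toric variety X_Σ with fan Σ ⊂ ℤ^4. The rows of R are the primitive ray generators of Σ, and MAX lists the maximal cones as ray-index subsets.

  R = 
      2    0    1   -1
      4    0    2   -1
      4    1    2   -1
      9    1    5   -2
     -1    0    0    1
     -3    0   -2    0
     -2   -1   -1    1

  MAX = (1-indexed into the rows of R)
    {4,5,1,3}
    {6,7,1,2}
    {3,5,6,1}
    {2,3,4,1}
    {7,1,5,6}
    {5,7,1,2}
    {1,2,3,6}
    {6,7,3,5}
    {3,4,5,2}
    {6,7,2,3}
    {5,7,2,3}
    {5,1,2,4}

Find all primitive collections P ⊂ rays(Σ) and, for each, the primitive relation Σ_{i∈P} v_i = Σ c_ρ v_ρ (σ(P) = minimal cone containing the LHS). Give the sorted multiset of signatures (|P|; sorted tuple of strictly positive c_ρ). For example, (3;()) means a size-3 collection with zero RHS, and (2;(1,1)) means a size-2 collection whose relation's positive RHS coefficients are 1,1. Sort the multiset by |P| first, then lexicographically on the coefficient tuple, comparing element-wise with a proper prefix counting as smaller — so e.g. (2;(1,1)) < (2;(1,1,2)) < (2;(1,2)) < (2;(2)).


The 5 primitive collections of Σ (r=7, n=4):

  • {4,6}:  v_{4} + v_{6} = v_{1} + v_{3} ; sig = (2;(1,1))
  • {4,7}:  v_{4} + v_{7} = 2·v_{2} + v_{5} ; sig = (2;(1,2))
  • {2,5,6}:  v_{2} + v_{5} + v_{6} = 0 ; sig = (3;())
  • {1,3,7}:  v_{1} + v_{3} + v_{7} = v_{2} ; sig = (3;(1))
  • {1,2,3,5}:  v_{1} + v_{2} + v_{3} + v_{5} = v_{4} ; sig = (4;(1))

Hence PRS(X_Σ) =
    (2;(1,1))
    (2;(1,2))
    (3;())
    (3;(1))
    (4;(1))


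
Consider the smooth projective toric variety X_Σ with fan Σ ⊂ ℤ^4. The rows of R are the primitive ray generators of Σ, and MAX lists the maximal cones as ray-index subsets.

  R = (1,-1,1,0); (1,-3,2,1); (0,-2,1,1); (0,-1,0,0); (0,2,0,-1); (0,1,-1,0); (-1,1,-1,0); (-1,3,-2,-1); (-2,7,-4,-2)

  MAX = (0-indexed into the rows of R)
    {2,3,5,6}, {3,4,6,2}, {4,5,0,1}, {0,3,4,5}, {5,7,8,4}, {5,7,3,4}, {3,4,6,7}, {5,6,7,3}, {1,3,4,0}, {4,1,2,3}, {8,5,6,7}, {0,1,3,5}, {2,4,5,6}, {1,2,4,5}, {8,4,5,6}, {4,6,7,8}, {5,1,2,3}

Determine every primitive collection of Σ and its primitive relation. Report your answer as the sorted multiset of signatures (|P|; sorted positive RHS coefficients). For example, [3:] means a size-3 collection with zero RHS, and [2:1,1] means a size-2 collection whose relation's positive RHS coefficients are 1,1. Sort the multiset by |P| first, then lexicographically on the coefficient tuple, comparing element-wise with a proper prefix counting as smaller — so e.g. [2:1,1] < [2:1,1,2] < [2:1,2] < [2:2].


14 minimal non-faces of Δ(Σ) (on 9 rays):

  P={0,6}:  v_{0} + v_{6} = 0  so sig = [2:]
  P={1,7}:  v_{1} + v_{7} = 0  so sig = [2:]
  P={0,2}:  v_{0} + v_{2} = v_{1}  so sig = [2:1]
  P={1,6}:  v_{1} + v_{6} = v_{2}  so sig = [2:1]
  P={2,7}:  v_{2} + v_{7} = v_{6}  so sig = [2:1]
  P={0,7}:  v_{0} + v_{7} = v_{3} + v_{4} + v_{5}  so sig = [2:1,1,1]
  P={0,8}:  v_{0} + v_{8} = v_{4} + v_{5} + v_{7}  so sig = [2:1,1,1]
  P={1,8}:  v_{1} + v_{8} = v_{4} + v_{5} + v_{6}  so sig = [2:1,1,1]
  P={2,8}:  v_{2} + v_{8} = v_{4} + v_{5} + 2·v_{6}  so sig = [2:1,1,2]
  P={3,8}:  v_{3} + v_{8} = 2·v_{7}  so sig = [2:2]
  P={2,3,4,5}:  v_{2} + v_{3} + v_{4} + v_{5} = 0  so sig = [4:]
  P={1,3,4,5}:  v_{1} + v_{3} + v_{4} + v_{5} = v_{0}  so sig = [4:1]
  P={3,4,5,6}:  v_{3} + v_{4} + v_{5} + v_{6} = v_{7}  so sig = [4:1]
  P={4,5,6,7}:  v_{4} + v_{5} + v_{6} + v_{7} = v_{8}  so sig = [4:1]

Signatures (|P|; sorted positive RHS coefficients), sorted:
{ [2:] ×2,  [2:1] ×3,  [2:1,1,1] ×3,  [2:1,1,2],  [2:2],  [4:],  [4:1] ×3 }


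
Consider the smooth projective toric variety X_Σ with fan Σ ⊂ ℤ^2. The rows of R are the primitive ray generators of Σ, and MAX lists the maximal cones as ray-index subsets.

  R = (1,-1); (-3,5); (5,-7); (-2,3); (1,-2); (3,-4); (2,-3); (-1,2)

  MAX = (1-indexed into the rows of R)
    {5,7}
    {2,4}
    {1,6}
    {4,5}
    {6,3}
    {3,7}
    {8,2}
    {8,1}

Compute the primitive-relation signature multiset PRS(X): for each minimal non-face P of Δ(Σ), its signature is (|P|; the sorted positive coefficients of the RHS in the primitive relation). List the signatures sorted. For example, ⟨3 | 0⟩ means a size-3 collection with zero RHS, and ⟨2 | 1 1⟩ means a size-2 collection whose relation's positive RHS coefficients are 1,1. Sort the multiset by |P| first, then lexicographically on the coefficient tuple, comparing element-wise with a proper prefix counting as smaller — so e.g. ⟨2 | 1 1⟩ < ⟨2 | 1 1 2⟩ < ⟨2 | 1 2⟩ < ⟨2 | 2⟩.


Σ has 20 primitive collections:

  • {4,7}:  v_{4} + v_{7} = 0  →  sig = ⟨2 | 0⟩
  • {5,8}:  v_{5} + v_{8} = 0  →  sig = ⟨2 | 0⟩
  • {1,4}:  v_{1} + v_{4} = v_{8}  →  sig = ⟨2 | 1⟩
  • {1,5}:  v_{1} + v_{5} = v_{7}  →  sig = ⟨2 | 1⟩
  • {1,7}:  v_{1} + v_{7} = v_{6}  →  sig = ⟨2 | 1⟩
  • {2,5}:  v_{2} + v_{5} = v_{4}  →  sig = ⟨2 | 1⟩
  • {2,7}:  v_{2} + v_{7} = v_{8}  →  sig = ⟨2 | 1⟩
  • {3,4}:  v_{3} + v_{4} = v_{6}  →  sig = ⟨2 | 1⟩
  • {4,6}:  v_{4} + v_{6} = v_{1}  →  sig = ⟨2 | 1⟩
  • {4,8}:  v_{4} + v_{8} = v_{2}  →  sig = ⟨2 | 1⟩
  • {6,7}:  v_{6} + v_{7} = v_{3}  →  sig = ⟨2 | 1⟩
  • {7,8}:  v_{7} + v_{8} = v_{1}  →  sig = ⟨2 | 1⟩
  • {2,6}:  v_{2} + v_{6} = v_{1} + v_{8}  →  sig = ⟨2 | 1 1⟩
  • {3,8}:  v_{3} + v_{8} = v_{1} + v_{6}  →  sig = ⟨2 | 1 1⟩
  • {1,2}:  v_{1} + v_{2} = 2·v_{8}  →  sig = ⟨2 | 2⟩
  • {1,3}:  v_{1} + v_{3} = 2·v_{6}  →  sig = ⟨2 | 2⟩
  • {2,3}:  v_{2} + v_{3} = 2·v_{1}  →  sig = ⟨2 | 2⟩
  • {5,6}:  v_{5} + v_{6} = 2·v_{7}  →  sig = ⟨2 | 2⟩
  • {6,8}:  v_{6} + v_{8} = 2·v_{1}  →  sig = ⟨2 | 2⟩
  • {3,5}:  v_{3} + v_{5} = 3·v_{7}  →  sig = ⟨2 | 3⟩

Hence PRS(X_Σ) =
{ ⟨2 | 0⟩ ×2,  ⟨2 | 1⟩ ×10,  ⟨2 | 1 1⟩ ×2,  ⟨2 | 2⟩ ×5,  ⟨2 | 3⟩ }


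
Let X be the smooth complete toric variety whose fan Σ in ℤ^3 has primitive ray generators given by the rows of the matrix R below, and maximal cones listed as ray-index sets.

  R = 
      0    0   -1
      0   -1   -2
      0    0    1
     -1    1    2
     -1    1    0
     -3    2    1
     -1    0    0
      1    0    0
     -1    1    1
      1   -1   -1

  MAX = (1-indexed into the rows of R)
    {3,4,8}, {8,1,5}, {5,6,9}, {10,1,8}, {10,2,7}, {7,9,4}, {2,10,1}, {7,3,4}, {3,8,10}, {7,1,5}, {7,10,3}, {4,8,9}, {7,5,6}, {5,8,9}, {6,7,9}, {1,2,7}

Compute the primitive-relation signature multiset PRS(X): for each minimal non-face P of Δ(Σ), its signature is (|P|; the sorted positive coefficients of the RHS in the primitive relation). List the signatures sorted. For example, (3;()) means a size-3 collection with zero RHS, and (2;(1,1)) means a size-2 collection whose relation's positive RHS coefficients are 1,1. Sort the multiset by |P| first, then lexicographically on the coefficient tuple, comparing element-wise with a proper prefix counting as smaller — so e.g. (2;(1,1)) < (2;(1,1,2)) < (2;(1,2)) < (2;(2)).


The 23 primitive collections of Σ (r=10, n=3):

  • {1,3}:  v_{1} + v_{3} = 0  ⇒ sig = (2;())
  • {7,8}:  v_{7} + v_{8} = 0  ⇒ sig = (2;())
  • {9,10}:  v_{9} + v_{10} = 0  ⇒ sig = (2;())
  • {1,4}:  v_{1} + v_{4} = v_{9}  ⇒ sig = (2;(1))
  • {1,9}:  v_{1} + v_{9} = v_{5}  ⇒ sig = (2;(1))
  • {2,4}:  v_{2} + v_{4} = v_{7}  ⇒ sig = (2;(1))
  • {3,5}:  v_{3} + v_{5} = v_{9}  ⇒ sig = (2;(1))
  • {3,9}:  v_{3} + v_{9} = v_{4}  ⇒ sig = (2;(1))
  • {4,10}:  v_{4} + v_{10} = v_{3}  ⇒ sig = (2;(1))
  • {5,10}:  v_{5} + v_{10} = v_{1}  ⇒ sig = (2;(1))
  • {2,3}:  v_{2} + v_{3} = v_{7} + v_{10}  ⇒ sig = (2;(1,1))
  • {2,8}:  v_{2} + v_{8} = v_{1} + v_{10}  ⇒ sig = (2;(1,1))
  • {2,9}:  v_{2} + v_{9} = v_{1} + v_{7}  ⇒ sig = (2;(1,1))
  • {6,8}:  v_{6} + v_{8} = v_{5} + v_{9}  ⇒ sig = (2;(1,1))
  • {6,10}:  v_{6} + v_{10} = v_{5} + v_{7}  ⇒ sig = (2;(1,1))
  • {2,6}:  v_{2} + v_{6} = v_{1} + v_{5} + 2·v_{7}  ⇒ sig = (2;(1,1,2))
  • {1,6}:  v_{1} + v_{6} = 2·v_{5} + v_{7}  ⇒ sig = (2;(1,2))
  • {2,5}:  v_{2} + v_{5} = 2·v_{1} + v_{7}  ⇒ sig = (2;(1,2))
  • {3,6}:  v_{3} + v_{6} = v_{7} + 2·v_{9}  ⇒ sig = (2;(1,2))
  • {4,6}:  v_{4} + v_{6} = v_{7} + 3·v_{9}  ⇒ sig = (2;(1,3))
  • {4,5}:  v_{4} + v_{5} = 2·v_{9}  ⇒ sig = (2;(2))
  • {1,7,10}:  v_{1} + v_{7} + v_{10} = v_{2}  ⇒ sig = (3;(1))
  • {5,7,9}:  v_{5} + v_{7} + v_{9} = v_{6}  ⇒ sig = (3;(1))

Sorted signature multiset PRS(X):
[(2;()), (2;()), (2;()), (2;(1)), (2;(1)), (2;(1)), (2;(1)), (2;(1)), (2;(1)), (2;(1)), (2;(1,1)), (2;(1,1)), (2;(1,1)), (2;(1,1)), (2;(1,1)), (2;(1,1,2)), (2;(1,2)), (2;(1,2)), (2;(1,2)), (2;(1,3)), (2;(2)), (3;(1)), (3;(1))]


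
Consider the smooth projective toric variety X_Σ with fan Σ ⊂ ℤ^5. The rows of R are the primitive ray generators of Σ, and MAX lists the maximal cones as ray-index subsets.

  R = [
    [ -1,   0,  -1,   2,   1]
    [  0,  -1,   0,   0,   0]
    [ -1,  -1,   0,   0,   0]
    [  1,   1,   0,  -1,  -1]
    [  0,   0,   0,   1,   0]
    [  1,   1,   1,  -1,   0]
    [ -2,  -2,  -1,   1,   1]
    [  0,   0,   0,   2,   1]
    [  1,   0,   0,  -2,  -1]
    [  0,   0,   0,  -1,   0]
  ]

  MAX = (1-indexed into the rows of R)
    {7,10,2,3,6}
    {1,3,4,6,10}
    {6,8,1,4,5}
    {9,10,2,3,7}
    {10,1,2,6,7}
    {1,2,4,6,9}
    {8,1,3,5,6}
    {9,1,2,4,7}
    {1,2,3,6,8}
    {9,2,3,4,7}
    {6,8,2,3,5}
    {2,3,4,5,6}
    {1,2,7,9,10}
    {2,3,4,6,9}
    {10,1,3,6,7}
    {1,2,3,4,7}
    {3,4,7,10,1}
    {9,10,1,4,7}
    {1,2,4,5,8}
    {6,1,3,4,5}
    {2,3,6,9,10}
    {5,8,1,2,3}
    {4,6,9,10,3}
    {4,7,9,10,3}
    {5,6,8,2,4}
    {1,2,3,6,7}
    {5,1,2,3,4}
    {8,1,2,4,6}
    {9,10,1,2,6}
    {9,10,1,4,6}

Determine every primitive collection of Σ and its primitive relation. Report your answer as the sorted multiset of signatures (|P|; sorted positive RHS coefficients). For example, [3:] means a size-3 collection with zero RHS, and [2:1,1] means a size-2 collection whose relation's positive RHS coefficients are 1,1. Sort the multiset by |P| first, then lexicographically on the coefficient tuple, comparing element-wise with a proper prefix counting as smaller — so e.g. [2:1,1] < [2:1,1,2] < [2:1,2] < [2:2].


|primitive collections| = 14. Relations:

  {5,10}:  v_{5} + v_{10} = 0  ⇒ sig = [2:]
  {5,9}:  v_{5} + v_{9} = v_{2} + v_{4}  ⇒ sig = [2:1,1]
  {5,7}:  v_{5} + v_{7} = v_{1} + v_{2} + v_{3}  ⇒ sig = [2:1,1,1]
  {8,10}:  v_{8} + v_{10} = v_{1} + v_{2} + v_{6}  ⇒ sig = [2:1,1,1]
  {8,9}:  v_{8} + v_{9} = v_{1} + 2·v_{2} + v_{4} + v_{6}  ⇒ sig = [2:1,1,1,2]
  {7,8}:  v_{7} + v_{8} = 2·v_{1} + 2·v_{2} + v_{3} + v_{6}  ⇒ sig = [2:1,1,2,2]
  {2,4,10}:  v_{2} + v_{4} + v_{10} = v_{9}  ⇒ sig = [3:1]
  {3,4,8}:  v_{3} + v_{4} + v_{8} = v_{5}  ⇒ sig = [3:1]
  {4,6,7}:  v_{4} + v_{6} + v_{7} = v_{10}  ⇒ sig = [3:1]
  {1,3,9}:  v_{1} + v_{3} + v_{9} = v_{4} + v_{7}  ⇒ sig = [3:1,1]
  {6,7,9}:  v_{6} + v_{7} + v_{9} = v_{2} + 2·v_{10}  ⇒ sig = [3:1,2]
  {1,2,3,10}:  v_{1} + v_{2} + v_{3} + v_{10} = v_{7}  ⇒ sig = [4:1]
  {1,2,5,6}:  v_{1} + v_{2} + v_{5} + v_{6} = v_{8}  ⇒ sig = [4:1]
  {1,2,3,4,6}:  v_{1} + v_{2} + v_{3} + v_{4} + v_{6} = 0  ⇒ sig = [5:]

Sorted signature multiset PRS(X):
[[2:], [2:1,1], [2:1,1,1], [2:1,1,1], [2:1,1,1,2], [2:1,1,2,2], [3:1], [3:1], [3:1], [3:1,1], [3:1,2], [4:1], [4:1], [5:]]


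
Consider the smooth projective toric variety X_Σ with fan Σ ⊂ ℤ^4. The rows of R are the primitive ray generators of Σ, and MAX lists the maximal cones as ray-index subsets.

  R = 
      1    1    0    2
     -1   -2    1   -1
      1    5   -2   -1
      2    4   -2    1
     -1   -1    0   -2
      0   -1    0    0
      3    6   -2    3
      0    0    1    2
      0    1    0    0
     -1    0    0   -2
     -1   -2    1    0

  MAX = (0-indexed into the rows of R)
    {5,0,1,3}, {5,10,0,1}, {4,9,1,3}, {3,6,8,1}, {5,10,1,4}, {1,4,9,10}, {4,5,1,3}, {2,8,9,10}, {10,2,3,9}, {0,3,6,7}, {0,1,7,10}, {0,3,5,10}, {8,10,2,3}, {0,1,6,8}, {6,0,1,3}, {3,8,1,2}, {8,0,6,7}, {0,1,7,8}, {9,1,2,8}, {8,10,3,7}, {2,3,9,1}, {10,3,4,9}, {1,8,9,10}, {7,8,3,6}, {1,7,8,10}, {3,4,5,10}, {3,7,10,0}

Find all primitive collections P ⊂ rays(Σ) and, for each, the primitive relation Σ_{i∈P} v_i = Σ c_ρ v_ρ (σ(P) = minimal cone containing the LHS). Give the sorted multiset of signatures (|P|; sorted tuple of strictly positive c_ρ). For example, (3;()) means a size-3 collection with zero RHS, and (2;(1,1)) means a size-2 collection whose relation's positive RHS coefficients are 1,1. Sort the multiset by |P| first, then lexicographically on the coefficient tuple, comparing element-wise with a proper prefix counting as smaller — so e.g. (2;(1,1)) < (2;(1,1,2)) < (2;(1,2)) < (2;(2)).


|primitive collections| = 24. Relations:

  • {0,4}:  v_{0} + v_{4} = 0 ; sig = (2;())
  • {5,8}:  v_{5} + v_{8} = 0 ; sig = (2;())
  • {0,9}:  v_{0} + v_{9} = v_{8} ; sig = (2;(1))
  • {4,8}:  v_{4} + v_{8} = v_{9} ; sig = (2;(1))
  • {5,9}:  v_{5} + v_{9} = v_{4} ; sig = (2;(1))
  • {2,5}:  v_{2} + v_{5} = v_{3} + v_{9} ; sig = (2;(1,1))
  • {4,6}:  v_{4} + v_{6} = v_{3} + v_{8} ; sig = (2;(1,1))
  • {4,7}:  v_{4} + v_{7} = v_{8} + v_{10} ; sig = (2;(1,1))
  • {5,6}:  v_{5} + v_{6} = v_{0} + v_{3} ; sig = (2;(1,1))
  • {5,7}:  v_{5} + v_{7} = v_{0} + v_{10} ; sig = (2;(1,1))
  • {6,10}:  v_{6} + v_{10} = v_{3} + v_{7} ; sig = (2;(1,1))
  • {2,7}:  v_{2} + v_{7} = v_{3} + 3·v_{8} + v_{10} ; sig = (2;(1,1,3))
  • {0,2}:  v_{0} + v_{2} = v_{3} + 2·v_{8} ; sig = (2;(1,2))
  • {2,4}:  v_{2} + v_{4} = v_{3} + 2·v_{9} ; sig = (2;(1,2))
  • {6,9}:  v_{6} + v_{9} = v_{3} + 2·v_{8} ; sig = (2;(1,2))
  • {7,9}:  v_{7} + v_{9} = 2·v_{8} + v_{10} ; sig = (2;(1,2))
  • {2,6}:  v_{2} + v_{6} = 2·v_{3} + 3·v_{8} ; sig = (2;(2,3))
  • {1,3,10}:  v_{1} + v_{3} + v_{10} = 0 ; sig = (3;())
  • {0,3,8}:  v_{0} + v_{3} + v_{8} = v_{6} ; sig = (3;(1))
  • {0,8,10}:  v_{0} + v_{8} + v_{10} = v_{7} ; sig = (3;(1))
  • {3,8,9}:  v_{3} + v_{8} + v_{9} = v_{2} ; sig = (3;(1))
  • {1,2,10}:  v_{1} + v_{2} + v_{10} = v_{8} + v_{9} ; sig = (3;(1,1))
  • {1,3,7}:  v_{1} + v_{3} + v_{7} = v_{0} + v_{8} ; sig = (3;(1,1))
  • {1,6,7}:  v_{1} + v_{6} + v_{7} = 2·v_{0} + 2·v_{8} ; sig = (3;(2,2))

so the primitive-relation signature multiset is
    |P|=2: 17 collections, coeffs (), (), (1), (1), (1), (1,1), (1,1), (1,1), (1,1), (1,1), (1,1), (1,1,3), (1,2), (1,2), (1,2), (1,2), (2,3)
    |P|=3: 7 collections, coeffs (), (1), (1), (1), (1,1), (1,1), (2,2)


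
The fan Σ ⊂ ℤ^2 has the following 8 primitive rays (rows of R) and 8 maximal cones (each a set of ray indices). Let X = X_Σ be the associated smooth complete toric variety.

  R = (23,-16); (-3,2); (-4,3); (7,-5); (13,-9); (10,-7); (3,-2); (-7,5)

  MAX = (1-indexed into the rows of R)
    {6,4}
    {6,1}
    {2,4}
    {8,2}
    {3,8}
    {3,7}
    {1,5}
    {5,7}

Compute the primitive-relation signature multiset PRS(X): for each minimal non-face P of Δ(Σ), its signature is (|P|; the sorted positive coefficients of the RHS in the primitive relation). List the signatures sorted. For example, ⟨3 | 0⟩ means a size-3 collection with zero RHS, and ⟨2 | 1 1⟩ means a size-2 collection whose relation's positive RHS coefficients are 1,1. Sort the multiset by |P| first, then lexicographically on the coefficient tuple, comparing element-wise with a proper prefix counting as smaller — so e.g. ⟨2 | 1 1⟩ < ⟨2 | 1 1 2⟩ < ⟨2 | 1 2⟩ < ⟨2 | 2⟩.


Δ(Σ) — 8 vertices, 20 min non-faces:

  P={2,7}:  v_{2} + v_{7} = 0 — sig = ⟨2 | 0⟩
  P={4,8}:  v_{4} + v_{8} = 0 — sig = ⟨2 | 0⟩
  P={2,3}:  v_{2} + v_{3} = v_{8} — sig = ⟨2 | 1⟩
  P={2,5}:  v_{2} + v_{5} = v_{6} — sig = ⟨2 | 1⟩
  P={2,6}:  v_{2} + v_{6} = v_{4} — sig = ⟨2 | 1⟩
  P={3,4}:  v_{3} + v_{4} = v_{7} — sig = ⟨2 | 1⟩
  P={4,7}:  v_{4} + v_{7} = v_{6} — sig = ⟨2 | 1⟩
  P={5,6}:  v_{5} + v_{6} = v_{1} — sig = ⟨2 | 1⟩
  P={6,7}:  v_{6} + v_{7} = v_{5} — sig = ⟨2 | 1⟩
  P={6,8}:  v_{6} + v_{8} = v_{7} — sig = ⟨2 | 1⟩
  P={7,8}:  v_{7} + v_{8} = v_{3} — sig = ⟨2 | 1⟩
  P={1,8}:  v_{1} + v_{8} = v_{5} + v_{7} — sig = ⟨2 | 1 1⟩
  P={1,3}:  v_{1} + v_{3} = v_{5} + 2·v_{7} — sig = ⟨2 | 1 2⟩
  P={1,2}:  v_{1} + v_{2} = 2·v_{6} — sig = ⟨2 | 2⟩
  P={1,7}:  v_{1} + v_{7} = 2·v_{5} — sig = ⟨2 | 2⟩
  P={3,6}:  v_{3} + v_{6} = 2·v_{7} — sig = ⟨2 | 2⟩
  P={4,5}:  v_{4} + v_{5} = 2·v_{6} — sig = ⟨2 | 2⟩
  P={5,8}:  v_{5} + v_{8} = 2·v_{7} — sig = ⟨2 | 2⟩
  P={1,4}:  v_{1} + v_{4} = 3·v_{6} — sig = ⟨2 | 3⟩
  P={3,5}:  v_{3} + v_{5} = 3·v_{7} — sig = ⟨2 | 3⟩

so the primitive-relation signature multiset is
{ ⟨2 | 0⟩ ×2,  ⟨2 | 1⟩ ×9,  ⟨2 | 1 1⟩,  ⟨2 | 1 2⟩,  ⟨2 | 2⟩ ×5,  ⟨2 | 3⟩ ×2 }


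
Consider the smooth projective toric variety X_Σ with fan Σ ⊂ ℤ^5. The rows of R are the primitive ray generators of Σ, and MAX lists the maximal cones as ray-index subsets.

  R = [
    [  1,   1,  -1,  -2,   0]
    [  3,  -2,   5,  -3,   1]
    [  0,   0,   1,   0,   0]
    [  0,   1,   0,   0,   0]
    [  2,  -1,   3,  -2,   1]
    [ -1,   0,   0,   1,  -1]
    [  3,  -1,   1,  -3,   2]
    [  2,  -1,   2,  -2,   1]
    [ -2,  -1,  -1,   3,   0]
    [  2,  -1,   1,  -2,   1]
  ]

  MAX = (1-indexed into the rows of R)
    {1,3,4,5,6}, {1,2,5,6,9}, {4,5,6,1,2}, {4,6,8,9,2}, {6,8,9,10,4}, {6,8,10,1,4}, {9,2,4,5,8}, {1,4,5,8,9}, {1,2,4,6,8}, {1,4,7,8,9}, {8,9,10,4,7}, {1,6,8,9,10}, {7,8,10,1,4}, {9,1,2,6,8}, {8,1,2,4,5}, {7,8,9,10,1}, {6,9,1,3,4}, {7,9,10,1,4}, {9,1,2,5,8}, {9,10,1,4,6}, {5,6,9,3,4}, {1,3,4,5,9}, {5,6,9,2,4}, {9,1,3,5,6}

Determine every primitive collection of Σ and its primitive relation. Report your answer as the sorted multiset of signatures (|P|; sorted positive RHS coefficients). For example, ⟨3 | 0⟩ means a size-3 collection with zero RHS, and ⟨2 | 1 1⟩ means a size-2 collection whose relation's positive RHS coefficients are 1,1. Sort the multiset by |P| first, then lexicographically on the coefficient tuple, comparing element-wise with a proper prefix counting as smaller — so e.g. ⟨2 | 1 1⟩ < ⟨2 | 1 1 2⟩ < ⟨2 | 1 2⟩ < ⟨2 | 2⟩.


Δ(Σ) — 10 vertices, 14 min non-faces:

  • {3,8}:  v_{3} + v_{8} = v_{5}  →  sig = ⟨2 | 1⟩
  • {3,10}:  v_{3} + v_{10} = v_{8}  →  sig = ⟨2 | 1⟩
  • {6,7}:  v_{6} + v_{7} = v_{10}  →  sig = ⟨2 | 1⟩
  • {3,7}:  v_{3} + v_{7} = v_{1} + v_{4} + 2·v_{8} + v_{9}  →  sig = ⟨2 | 1 1 1 2⟩
  • {5,7}:  v_{5} + v_{7} = v_{1} + v_{4} + 3·v_{8} + v_{9}  →  sig = ⟨2 | 1 1 1 3⟩
  • {2,3}:  v_{2} + v_{3} = 2·v_{5} + v_{6}  →  sig = ⟨2 | 1 2⟩
  • {2,10}:  v_{2} + v_{10} = v_{6} + 3·v_{8}  →  sig = ⟨2 | 1 3⟩
  • {5,10}:  v_{5} + v_{10} = 2·v_{8}  →  sig = ⟨2 | 2⟩
  • {2,7}:  v_{2} + v_{7} = 3·v_{8}  →  sig = ⟨2 | 3⟩
  • {5,6,8}:  v_{5} + v_{6} + v_{8} = v_{2}  →  sig = ⟨3 | 1⟩
  • {1,2,4,9}:  v_{1} + v_{2} + v_{4} + v_{9} = v_{5}  →  sig = ⟨4 | 1⟩
  • {1,4,6,8,9}:  v_{1} + v_{4} + v_{6} + v_{8} + v_{9} = 0  →  sig = ⟨5 | 0⟩
  • {1,4,5,6,9}:  v_{1} + v_{4} + v_{5} + v_{6} + v_{9} = v_{3}  →  sig = ⟨5 | 1⟩
  • {1,4,8,9,10}:  v_{1} + v_{4} + v_{8} + v_{9} + v_{10} = v_{7}  →  sig = ⟨5 | 1⟩

so the primitive-relation signature multiset is
{ ⟨2 | 1⟩ ×3,  ⟨2 | 1 1 1 2⟩,  ⟨2 | 1 1 1 3⟩,  ⟨2 | 1 2⟩,  ⟨2 | 1 3⟩,  ⟨2 | 2⟩,  ⟨2 | 3⟩,  ⟨3 | 1⟩,  ⟨4 | 1⟩,  ⟨5 | 0⟩,  ⟨5 | 1⟩ ×2 }


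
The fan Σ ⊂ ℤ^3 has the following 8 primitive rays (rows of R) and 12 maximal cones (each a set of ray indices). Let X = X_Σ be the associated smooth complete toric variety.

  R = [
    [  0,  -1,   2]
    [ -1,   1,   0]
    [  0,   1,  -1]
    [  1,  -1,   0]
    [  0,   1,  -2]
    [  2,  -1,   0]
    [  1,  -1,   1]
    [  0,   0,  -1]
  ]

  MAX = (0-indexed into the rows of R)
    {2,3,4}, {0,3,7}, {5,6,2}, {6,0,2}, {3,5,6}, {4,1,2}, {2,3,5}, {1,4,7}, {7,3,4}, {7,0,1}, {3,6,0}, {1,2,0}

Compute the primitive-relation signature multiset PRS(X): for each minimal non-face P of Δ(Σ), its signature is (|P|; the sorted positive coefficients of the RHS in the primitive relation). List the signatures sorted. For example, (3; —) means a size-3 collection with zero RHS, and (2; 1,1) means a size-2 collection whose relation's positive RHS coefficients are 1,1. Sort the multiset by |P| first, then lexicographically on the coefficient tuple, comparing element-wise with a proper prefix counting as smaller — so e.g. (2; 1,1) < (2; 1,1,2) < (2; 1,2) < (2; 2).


The 12 primitive collections of Σ (r=8, n=3):

  P={0,4}:  v_{0} + v_{4} = 0  so sig = (2; —)
  P={1,3}:  v_{1} + v_{3} = 0  so sig = (2; —)
  P={2,7}:  v_{2} + v_{7} = v_{4}  so sig = (2; 1)
  P={6,7}:  v_{6} + v_{7} = v_{3}  so sig = (2; 1)
  P={1,5}:  v_{1} + v_{5} = v_{2} + v_{6}  so sig = (2; 1,1)
  P={1,6}:  v_{1} + v_{6} = v_{0} + v_{2}  so sig = (2; 1,1)
  P={4,6}:  v_{4} + v_{6} = v_{2} + v_{3}  so sig = (2; 1,1)
  P={5,7}:  v_{5} + v_{7} = v_{2} + 2·v_{3}  so sig = (2; 1,2)
  P={0,5}:  v_{0} + v_{5} = 2·v_{6}  so sig = (2; 2)
  P={4,5}:  v_{4} + v_{5} = 2·v_{2} + 2·v_{3}  so sig = (2; 2,2)
  P={0,2,3}:  v_{0} + v_{2} + v_{3} = v_{6}  so sig = (3; 1)
  P={2,3,6}:  v_{2} + v_{3} + v_{6} = v_{5}  so sig = (3; 1)

Sorted signature multiset PRS(X):
{ (2; —) ×2,  (2; 1) ×2,  (2; 1,1) ×3,  (2; 1,2),  (2; 2),  (2; 2,2),  (3; 1) ×2 }


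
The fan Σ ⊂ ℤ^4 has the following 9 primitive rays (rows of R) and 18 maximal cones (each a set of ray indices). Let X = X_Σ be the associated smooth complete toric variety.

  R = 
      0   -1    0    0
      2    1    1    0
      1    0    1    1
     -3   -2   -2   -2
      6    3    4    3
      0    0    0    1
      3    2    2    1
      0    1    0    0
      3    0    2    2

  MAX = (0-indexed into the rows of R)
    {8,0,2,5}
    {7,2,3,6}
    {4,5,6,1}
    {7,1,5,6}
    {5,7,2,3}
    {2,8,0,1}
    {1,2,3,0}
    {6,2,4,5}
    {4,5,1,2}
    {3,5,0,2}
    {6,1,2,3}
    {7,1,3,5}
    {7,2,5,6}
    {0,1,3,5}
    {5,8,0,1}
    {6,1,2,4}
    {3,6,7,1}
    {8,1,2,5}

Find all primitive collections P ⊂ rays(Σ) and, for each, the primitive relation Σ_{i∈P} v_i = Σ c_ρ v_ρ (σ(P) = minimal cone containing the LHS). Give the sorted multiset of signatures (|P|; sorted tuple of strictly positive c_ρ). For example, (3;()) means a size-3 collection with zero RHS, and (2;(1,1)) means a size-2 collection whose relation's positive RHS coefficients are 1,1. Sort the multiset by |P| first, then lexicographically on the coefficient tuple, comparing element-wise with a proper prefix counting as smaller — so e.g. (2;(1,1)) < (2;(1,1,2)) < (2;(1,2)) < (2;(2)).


14 collections generate NE(X_Σ); each relation:

  P = {0,7}:  v_{0} + v_{7} = 0 — sig = (2;())
  P = {0,6}:  v_{0} + v_{6} = v_{1} + v_{2} — sig = (2;(1,1))
  P = {3,4}:  v_{3} + v_{4} = v_{1} + v_{2} — sig = (2;(1,1))
  P = {7,8}:  v_{7} + v_{8} = v_{1} + v_{2} + v_{5} — sig = (2;(1,1,1))
  P = {4,7}:  v_{4} + v_{7} = v_{5} + 2·v_{6} — sig = (2;(1,2))
  P = {0,4}:  v_{0} + v_{4} = 2·v_{1} + 2·v_{2} + v_{5} — sig = (2;(1,2,2))
  P = {6,8}:  v_{6} + v_{8} = 2·v_{1} + 2·v_{2} + v_{5} — sig = (2;(1,2,2))
  P = {3,8}:  v_{3} + v_{8} = 2·v_{0} — sig = (2;(2))
  P = {4,8}:  v_{4} + v_{8} = 3·v_{1} + 3·v_{2} + 2·v_{5} — sig = (2;(2,3,3))
  P = {3,5,6}:  v_{3} + v_{5} + v_{6} = 0 — sig = (3;())
  P = {1,2,7}:  v_{1} + v_{2} + v_{7} = v_{6} — sig = (3;(1))
  P = {0,1,2,5}:  v_{0} + v_{1} + v_{2} + v_{5} = v_{8} — sig = (4;(1))
  P = {1,2,3,5}:  v_{1} + v_{2} + v_{3} + v_{5} = v_{0} — sig = (4;(1))
  P = {1,2,5,6}:  v_{1} + v_{2} + v_{5} + v_{6} = v_{4} — sig = (4;(1))

so the primitive-relation signature multiset is
    |P|=2: 9 collections, coeffs (), (1,1), (1,1), (1,1,1), (1,2), (1,2,2), (1,2,2), (2), (2,3,3)
    |P|=3: 2 collections, coeffs (), (1)
    |P|=4: 3 collections, coeffs (1), (1), (1)


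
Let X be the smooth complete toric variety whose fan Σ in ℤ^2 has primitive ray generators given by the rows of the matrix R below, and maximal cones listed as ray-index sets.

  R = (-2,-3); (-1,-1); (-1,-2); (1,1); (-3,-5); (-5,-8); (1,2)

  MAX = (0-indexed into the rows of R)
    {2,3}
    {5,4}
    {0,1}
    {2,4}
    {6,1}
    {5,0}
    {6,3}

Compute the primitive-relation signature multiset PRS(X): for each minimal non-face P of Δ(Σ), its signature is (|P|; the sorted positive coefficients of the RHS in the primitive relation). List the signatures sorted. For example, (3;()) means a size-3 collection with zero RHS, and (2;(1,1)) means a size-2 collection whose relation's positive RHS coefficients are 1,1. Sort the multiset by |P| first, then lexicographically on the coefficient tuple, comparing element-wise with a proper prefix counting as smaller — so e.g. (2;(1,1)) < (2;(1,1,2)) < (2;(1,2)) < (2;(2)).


Minimal non-faces — 14 found among 7 rays, 7 max cones:

  {1,3}:  v_{1} + v_{3} = 0 ; sig = (2;())
  {2,6}:  v_{2} + v_{6} = 0 ; sig = (2;())
  {0,2}:  v_{0} + v_{2} = v_{4} ; sig = (2;(1))
  {0,3}:  v_{0} + v_{3} = v_{2} ; sig = (2;(1))
  {0,4}:  v_{0} + v_{4} = v_{5} ; sig = (2;(1))
  {0,6}:  v_{0} + v_{6} = v_{1} ; sig = (2;(1))
  {1,2}:  v_{1} + v_{2} = v_{0} ; sig = (2;(1))
  {4,6}:  v_{4} + v_{6} = v_{0} ; sig = (2;(1))
  {3,5}:  v_{3} + v_{5} = v_{2} + v_{4} ; sig = (2;(1,1))
  {1,4}:  v_{1} + v_{4} = 2·v_{0} ; sig = (2;(2))
  {2,5}:  v_{2} + v_{5} = 2·v_{4} ; sig = (2;(2))
  {3,4}:  v_{3} + v_{4} = 2·v_{2} ; sig = (2;(2))
  {5,6}:  v_{5} + v_{6} = 2·v_{0} ; sig = (2;(2))
  {1,5}:  v_{1} + v_{5} = 3·v_{0} ; sig = (2;(3))

Signatures (|P|; sorted positive RHS coefficients), sorted:
{ (2;()) ×2,  (2;(1)) ×6,  (2;(1,1)),  (2;(2)) ×4,  (2;(3)) }


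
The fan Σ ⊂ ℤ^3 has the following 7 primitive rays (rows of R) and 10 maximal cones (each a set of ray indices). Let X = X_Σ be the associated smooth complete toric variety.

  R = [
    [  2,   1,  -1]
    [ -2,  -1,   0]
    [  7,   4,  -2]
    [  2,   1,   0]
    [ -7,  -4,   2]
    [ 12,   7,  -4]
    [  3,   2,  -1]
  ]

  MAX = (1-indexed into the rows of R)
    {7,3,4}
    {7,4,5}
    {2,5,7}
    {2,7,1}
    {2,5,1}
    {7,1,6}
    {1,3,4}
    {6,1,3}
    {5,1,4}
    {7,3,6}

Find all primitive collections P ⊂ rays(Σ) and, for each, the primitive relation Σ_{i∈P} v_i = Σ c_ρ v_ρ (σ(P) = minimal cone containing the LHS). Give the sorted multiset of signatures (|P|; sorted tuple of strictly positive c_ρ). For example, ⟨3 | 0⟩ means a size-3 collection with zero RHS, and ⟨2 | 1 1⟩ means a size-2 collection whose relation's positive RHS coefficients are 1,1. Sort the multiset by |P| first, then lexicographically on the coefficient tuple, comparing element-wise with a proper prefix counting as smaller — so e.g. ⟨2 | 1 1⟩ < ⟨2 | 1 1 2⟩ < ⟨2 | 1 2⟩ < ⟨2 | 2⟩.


Σ has 9 primitive collections:

  {2,4}:  v_{2} + v_{4} = 0  ⇒ sig = ⟨2 | 0⟩
  {3,5}:  v_{3} + v_{5} = 0  ⇒ sig = ⟨2 | 0⟩
  {2,3}:  v_{2} + v_{3} = v_{1} + v_{7}  ⇒ sig = ⟨2 | 1 1⟩
  {5,6}:  v_{5} + v_{6} = v_{1} + v_{7}  ⇒ sig = ⟨2 | 1 1⟩
  {4,6}:  v_{4} + v_{6} = 2·v_{3}  ⇒ sig = ⟨2 | 2⟩
  {2,6}:  v_{2} + v_{6} = 2·v_{1} + 2·v_{7}  ⇒ sig = ⟨2 | 2 2⟩
  {1,3,7}:  v_{1} + v_{3} + v_{7} = v_{6}  ⇒ sig = ⟨3 | 1⟩
  {1,4,7}:  v_{1} + v_{4} + v_{7} = v_{3}  ⇒ sig = ⟨3 | 1⟩
  {1,5,7}:  v_{1} + v_{5} + v_{7} = v_{2}  ⇒ sig = ⟨3 | 1⟩

so the primitive-relation signature multiset is
    |P|=2: 6 collections, coeffs (), (), (1,1), (1,1), (2), (2,2)
    |P|=3: 3 collections, coeffs (1), (1), (1)


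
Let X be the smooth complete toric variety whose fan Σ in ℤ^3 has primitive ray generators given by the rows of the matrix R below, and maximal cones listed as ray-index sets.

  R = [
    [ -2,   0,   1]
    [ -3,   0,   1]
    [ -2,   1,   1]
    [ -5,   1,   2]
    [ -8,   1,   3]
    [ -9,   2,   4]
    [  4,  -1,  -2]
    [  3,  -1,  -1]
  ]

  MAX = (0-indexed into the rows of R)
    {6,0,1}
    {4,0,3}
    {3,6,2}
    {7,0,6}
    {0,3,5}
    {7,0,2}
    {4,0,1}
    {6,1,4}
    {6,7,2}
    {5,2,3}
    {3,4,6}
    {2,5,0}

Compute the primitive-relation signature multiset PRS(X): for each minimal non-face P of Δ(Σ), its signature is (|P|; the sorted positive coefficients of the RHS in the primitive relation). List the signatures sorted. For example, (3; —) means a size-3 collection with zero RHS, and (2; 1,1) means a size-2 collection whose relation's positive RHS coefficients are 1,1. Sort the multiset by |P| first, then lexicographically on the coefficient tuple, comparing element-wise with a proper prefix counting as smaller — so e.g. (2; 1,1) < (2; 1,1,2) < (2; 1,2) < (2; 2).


Δ(Σ) — 8 vertices, 14 min non-faces:

  P = {1,2}:  v_{1} + v_{2} = v_{3} ; sig = (2; 1)
  P = {1,3}:  v_{1} + v_{3} = v_{4} ; sig = (2; 1)
  P = {3,7}:  v_{3} + v_{7} = v_{0} ; sig = (2; 1)
  P = {5,6}:  v_{5} + v_{6} = v_{3} ; sig = (2; 1)
  P = {4,7}:  v_{4} + v_{7} = v_{0} + v_{1} ; sig = (2; 1,1)
  P = {1,5}:  v_{1} + v_{5} = v_{0} + 2·v_{3} ; sig = (2; 1,2)
  P = {1,7}:  v_{1} + v_{7} = 2·v_{0} + v_{6} ; sig = (2; 1,2)
  P = {5,7}:  v_{5} + v_{7} = 2·v_{0} + v_{2} ; sig = (2; 1,2)
  P = {4,5}:  v_{4} + v_{5} = v_{0} + 3·v_{3} ; sig = (2; 1,3)
  P = {2,4}:  v_{2} + v_{4} = 2·v_{3} ; sig = (2; 2)
  P = {0,2,6}:  v_{0} + v_{2} + v_{6} = 0 ; sig = (3; —)
  P = {0,2,3}:  v_{0} + v_{2} + v_{3} = v_{5} ; sig = (3; 1)
  P = {0,3,6}:  v_{0} + v_{3} + v_{6} = v_{1} ; sig = (3; 1)
  P = {0,4,6}:  v_{0} + v_{4} + v_{6} = 2·v_{1} ; sig = (3; 2)

Sorted signature multiset PRS(X):
    (2; 1)
    (2; 1)
    (2; 1)
    (2; 1)
    (2; 1,1)
    (2; 1,2)
    (2; 1,2)
    (2; 1,2)
    (2; 1,3)
    (2; 2)
    (3; —)
    (3; 1)
    (3; 1)
    (3; 2)


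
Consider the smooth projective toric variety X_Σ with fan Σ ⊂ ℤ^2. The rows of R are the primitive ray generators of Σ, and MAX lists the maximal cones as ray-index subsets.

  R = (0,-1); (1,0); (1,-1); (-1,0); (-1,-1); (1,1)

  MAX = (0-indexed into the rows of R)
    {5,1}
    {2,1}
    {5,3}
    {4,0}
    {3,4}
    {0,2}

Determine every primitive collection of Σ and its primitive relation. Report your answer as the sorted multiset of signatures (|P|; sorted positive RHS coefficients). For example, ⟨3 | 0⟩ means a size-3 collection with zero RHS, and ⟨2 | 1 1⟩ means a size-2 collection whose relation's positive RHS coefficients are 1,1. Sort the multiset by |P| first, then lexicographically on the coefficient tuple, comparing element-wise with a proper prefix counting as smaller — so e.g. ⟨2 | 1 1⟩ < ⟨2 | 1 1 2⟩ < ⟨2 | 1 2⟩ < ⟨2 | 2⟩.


The 9 primitive collections of Σ (r=6, n=2):

  P={1,3}:  v_{1} + v_{3} = 0  ⇒ sig = ⟨2 | 0⟩
  P={4,5}:  v_{4} + v_{5} = 0  ⇒ sig = ⟨2 | 0⟩
  P={0,1}:  v_{0} + v_{1} = v_{2}  ⇒ sig = ⟨2 | 1⟩
  P={0,3}:  v_{0} + v_{3} = v_{4}  ⇒ sig = ⟨2 | 1⟩
  P={0,5}:  v_{0} + v_{5} = v_{1}  ⇒ sig = ⟨2 | 1⟩
  P={1,4}:  v_{1} + v_{4} = v_{0}  ⇒ sig = ⟨2 | 1⟩
  P={2,3}:  v_{2} + v_{3} = v_{0}  ⇒ sig = ⟨2 | 1⟩
  P={2,4}:  v_{2} + v_{4} = 2·v_{0}  ⇒ sig = ⟨2 | 2⟩
  P={2,5}:  v_{2} + v_{5} = 2·v_{1}  ⇒ sig = ⟨2 | 2⟩

so the primitive-relation signature multiset is
[⟨2 | 0⟩, ⟨2 | 0⟩, ⟨2 | 1⟩, ⟨2 | 1⟩, ⟨2 | 1⟩, ⟨2 | 1⟩, ⟨2 | 1⟩, ⟨2 | 2⟩, ⟨2 | 2⟩]


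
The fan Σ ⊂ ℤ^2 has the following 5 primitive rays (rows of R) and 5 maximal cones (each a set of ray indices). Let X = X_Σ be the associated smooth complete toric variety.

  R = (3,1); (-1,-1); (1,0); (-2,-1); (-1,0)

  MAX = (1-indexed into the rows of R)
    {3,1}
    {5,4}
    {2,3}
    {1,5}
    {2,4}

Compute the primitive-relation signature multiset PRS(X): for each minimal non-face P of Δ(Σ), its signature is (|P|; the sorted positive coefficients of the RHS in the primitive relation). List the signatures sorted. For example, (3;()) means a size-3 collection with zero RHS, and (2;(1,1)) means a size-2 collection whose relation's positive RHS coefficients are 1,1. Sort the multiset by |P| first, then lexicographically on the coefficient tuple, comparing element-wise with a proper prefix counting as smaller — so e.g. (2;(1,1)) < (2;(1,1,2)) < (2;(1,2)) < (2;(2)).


5 collections generate NE(X_Σ); each relation:

  • {3,5}:  v_{3} + v_{5} = 0  ⇒ sig = (2;())
  • {1,4}:  v_{1} + v_{4} = v_{3}  ⇒ sig = (2;(1))
  • {2,5}:  v_{2} + v_{5} = v_{4}  ⇒ sig = (2;(1))
  • {3,4}:  v_{3} + v_{4} = v_{2}  ⇒ sig = (2;(1))
  • {1,2}:  v_{1} + v_{2} = 2·v_{3}  ⇒ sig = (2;(2))

Hence PRS(X_Σ) =
[(2;()), (2;(1)), (2;(1)), (2;(1)), (2;(2))]
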